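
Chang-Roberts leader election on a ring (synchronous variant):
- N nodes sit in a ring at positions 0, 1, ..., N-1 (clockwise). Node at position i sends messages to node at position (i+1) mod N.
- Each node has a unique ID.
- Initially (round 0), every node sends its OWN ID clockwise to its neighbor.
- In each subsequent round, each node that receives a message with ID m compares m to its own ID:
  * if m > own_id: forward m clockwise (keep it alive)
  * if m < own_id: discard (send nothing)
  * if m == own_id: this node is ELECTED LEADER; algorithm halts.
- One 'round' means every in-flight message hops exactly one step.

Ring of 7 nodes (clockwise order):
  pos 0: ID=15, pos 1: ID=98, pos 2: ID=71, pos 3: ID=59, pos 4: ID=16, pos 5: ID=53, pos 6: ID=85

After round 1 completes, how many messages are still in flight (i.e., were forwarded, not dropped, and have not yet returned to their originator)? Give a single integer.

Answer: 4

Derivation:
Round 1: pos1(id98) recv 15: drop; pos2(id71) recv 98: fwd; pos3(id59) recv 71: fwd; pos4(id16) recv 59: fwd; pos5(id53) recv 16: drop; pos6(id85) recv 53: drop; pos0(id15) recv 85: fwd
After round 1: 4 messages still in flight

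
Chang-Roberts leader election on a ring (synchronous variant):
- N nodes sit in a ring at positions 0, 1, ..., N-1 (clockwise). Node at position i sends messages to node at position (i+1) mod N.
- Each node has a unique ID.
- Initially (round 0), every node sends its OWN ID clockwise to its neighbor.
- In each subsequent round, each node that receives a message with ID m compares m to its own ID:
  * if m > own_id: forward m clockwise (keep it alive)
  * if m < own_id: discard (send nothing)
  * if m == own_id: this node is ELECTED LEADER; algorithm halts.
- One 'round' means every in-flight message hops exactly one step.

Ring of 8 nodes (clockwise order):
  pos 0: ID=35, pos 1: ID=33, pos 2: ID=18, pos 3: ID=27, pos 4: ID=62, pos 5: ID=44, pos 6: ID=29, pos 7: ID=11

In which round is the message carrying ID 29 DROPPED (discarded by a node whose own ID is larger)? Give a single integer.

Answer: 2

Derivation:
Round 1: pos1(id33) recv 35: fwd; pos2(id18) recv 33: fwd; pos3(id27) recv 18: drop; pos4(id62) recv 27: drop; pos5(id44) recv 62: fwd; pos6(id29) recv 44: fwd; pos7(id11) recv 29: fwd; pos0(id35) recv 11: drop
Round 2: pos2(id18) recv 35: fwd; pos3(id27) recv 33: fwd; pos6(id29) recv 62: fwd; pos7(id11) recv 44: fwd; pos0(id35) recv 29: drop
Round 3: pos3(id27) recv 35: fwd; pos4(id62) recv 33: drop; pos7(id11) recv 62: fwd; pos0(id35) recv 44: fwd
Round 4: pos4(id62) recv 35: drop; pos0(id35) recv 62: fwd; pos1(id33) recv 44: fwd
Round 5: pos1(id33) recv 62: fwd; pos2(id18) recv 44: fwd
Round 6: pos2(id18) recv 62: fwd; pos3(id27) recv 44: fwd
Round 7: pos3(id27) recv 62: fwd; pos4(id62) recv 44: drop
Round 8: pos4(id62) recv 62: ELECTED
Message ID 29 originates at pos 6; dropped at pos 0 in round 2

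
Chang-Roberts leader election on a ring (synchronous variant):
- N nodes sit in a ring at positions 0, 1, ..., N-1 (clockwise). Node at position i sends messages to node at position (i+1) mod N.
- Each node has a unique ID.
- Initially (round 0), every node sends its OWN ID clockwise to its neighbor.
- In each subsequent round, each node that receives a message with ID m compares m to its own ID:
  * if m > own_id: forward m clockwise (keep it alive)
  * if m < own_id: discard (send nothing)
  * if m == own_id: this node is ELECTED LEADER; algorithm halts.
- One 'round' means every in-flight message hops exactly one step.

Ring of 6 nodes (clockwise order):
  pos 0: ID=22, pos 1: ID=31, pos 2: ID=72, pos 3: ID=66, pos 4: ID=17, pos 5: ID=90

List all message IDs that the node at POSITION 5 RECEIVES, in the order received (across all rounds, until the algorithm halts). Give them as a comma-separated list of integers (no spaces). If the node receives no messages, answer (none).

Answer: 17,66,72,90

Derivation:
Round 1: pos1(id31) recv 22: drop; pos2(id72) recv 31: drop; pos3(id66) recv 72: fwd; pos4(id17) recv 66: fwd; pos5(id90) recv 17: drop; pos0(id22) recv 90: fwd
Round 2: pos4(id17) recv 72: fwd; pos5(id90) recv 66: drop; pos1(id31) recv 90: fwd
Round 3: pos5(id90) recv 72: drop; pos2(id72) recv 90: fwd
Round 4: pos3(id66) recv 90: fwd
Round 5: pos4(id17) recv 90: fwd
Round 6: pos5(id90) recv 90: ELECTED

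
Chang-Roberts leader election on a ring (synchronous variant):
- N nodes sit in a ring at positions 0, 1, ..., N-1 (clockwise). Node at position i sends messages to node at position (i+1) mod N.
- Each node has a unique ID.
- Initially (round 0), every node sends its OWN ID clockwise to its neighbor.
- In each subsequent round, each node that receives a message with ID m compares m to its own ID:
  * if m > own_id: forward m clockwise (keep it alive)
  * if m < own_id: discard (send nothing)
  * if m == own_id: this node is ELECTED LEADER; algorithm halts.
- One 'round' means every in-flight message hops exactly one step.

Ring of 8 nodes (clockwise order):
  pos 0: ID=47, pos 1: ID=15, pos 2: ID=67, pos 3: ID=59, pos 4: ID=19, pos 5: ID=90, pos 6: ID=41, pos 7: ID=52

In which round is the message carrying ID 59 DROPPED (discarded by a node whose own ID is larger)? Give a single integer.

Round 1: pos1(id15) recv 47: fwd; pos2(id67) recv 15: drop; pos3(id59) recv 67: fwd; pos4(id19) recv 59: fwd; pos5(id90) recv 19: drop; pos6(id41) recv 90: fwd; pos7(id52) recv 41: drop; pos0(id47) recv 52: fwd
Round 2: pos2(id67) recv 47: drop; pos4(id19) recv 67: fwd; pos5(id90) recv 59: drop; pos7(id52) recv 90: fwd; pos1(id15) recv 52: fwd
Round 3: pos5(id90) recv 67: drop; pos0(id47) recv 90: fwd; pos2(id67) recv 52: drop
Round 4: pos1(id15) recv 90: fwd
Round 5: pos2(id67) recv 90: fwd
Round 6: pos3(id59) recv 90: fwd
Round 7: pos4(id19) recv 90: fwd
Round 8: pos5(id90) recv 90: ELECTED
Message ID 59 originates at pos 3; dropped at pos 5 in round 2

Answer: 2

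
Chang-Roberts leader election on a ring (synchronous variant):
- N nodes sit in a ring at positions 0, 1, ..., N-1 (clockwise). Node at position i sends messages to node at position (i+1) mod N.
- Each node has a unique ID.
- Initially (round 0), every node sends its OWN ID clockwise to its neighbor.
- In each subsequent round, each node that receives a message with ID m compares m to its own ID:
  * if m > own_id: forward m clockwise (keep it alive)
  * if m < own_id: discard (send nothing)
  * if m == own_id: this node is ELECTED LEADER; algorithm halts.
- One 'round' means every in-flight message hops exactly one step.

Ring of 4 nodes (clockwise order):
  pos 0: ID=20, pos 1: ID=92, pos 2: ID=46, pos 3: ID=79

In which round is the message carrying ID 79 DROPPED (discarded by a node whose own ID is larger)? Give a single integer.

Answer: 2

Derivation:
Round 1: pos1(id92) recv 20: drop; pos2(id46) recv 92: fwd; pos3(id79) recv 46: drop; pos0(id20) recv 79: fwd
Round 2: pos3(id79) recv 92: fwd; pos1(id92) recv 79: drop
Round 3: pos0(id20) recv 92: fwd
Round 4: pos1(id92) recv 92: ELECTED
Message ID 79 originates at pos 3; dropped at pos 1 in round 2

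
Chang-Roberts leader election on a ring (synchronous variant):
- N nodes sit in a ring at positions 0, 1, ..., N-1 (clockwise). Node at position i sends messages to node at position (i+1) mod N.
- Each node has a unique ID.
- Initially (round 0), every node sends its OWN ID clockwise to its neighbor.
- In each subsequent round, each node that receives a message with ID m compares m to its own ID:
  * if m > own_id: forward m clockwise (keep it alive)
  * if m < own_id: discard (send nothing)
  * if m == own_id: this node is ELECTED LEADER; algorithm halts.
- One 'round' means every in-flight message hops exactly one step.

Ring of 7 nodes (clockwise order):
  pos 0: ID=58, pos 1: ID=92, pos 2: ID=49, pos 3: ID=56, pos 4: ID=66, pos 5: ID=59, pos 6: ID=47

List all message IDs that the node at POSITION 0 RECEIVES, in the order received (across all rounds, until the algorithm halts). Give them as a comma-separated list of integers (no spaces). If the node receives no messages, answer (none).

Answer: 47,59,66,92

Derivation:
Round 1: pos1(id92) recv 58: drop; pos2(id49) recv 92: fwd; pos3(id56) recv 49: drop; pos4(id66) recv 56: drop; pos5(id59) recv 66: fwd; pos6(id47) recv 59: fwd; pos0(id58) recv 47: drop
Round 2: pos3(id56) recv 92: fwd; pos6(id47) recv 66: fwd; pos0(id58) recv 59: fwd
Round 3: pos4(id66) recv 92: fwd; pos0(id58) recv 66: fwd; pos1(id92) recv 59: drop
Round 4: pos5(id59) recv 92: fwd; pos1(id92) recv 66: drop
Round 5: pos6(id47) recv 92: fwd
Round 6: pos0(id58) recv 92: fwd
Round 7: pos1(id92) recv 92: ELECTED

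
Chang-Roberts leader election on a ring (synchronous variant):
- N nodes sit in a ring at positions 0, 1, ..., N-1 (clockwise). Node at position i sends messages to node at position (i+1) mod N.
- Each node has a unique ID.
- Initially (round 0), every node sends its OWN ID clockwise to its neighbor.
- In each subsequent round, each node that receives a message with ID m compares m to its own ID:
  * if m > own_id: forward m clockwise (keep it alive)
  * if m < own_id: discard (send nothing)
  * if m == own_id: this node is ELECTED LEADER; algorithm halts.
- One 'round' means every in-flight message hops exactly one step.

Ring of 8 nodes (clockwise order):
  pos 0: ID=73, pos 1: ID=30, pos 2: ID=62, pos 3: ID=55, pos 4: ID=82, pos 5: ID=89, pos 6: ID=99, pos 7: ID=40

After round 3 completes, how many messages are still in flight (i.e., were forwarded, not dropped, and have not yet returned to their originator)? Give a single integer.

Answer: 2

Derivation:
Round 1: pos1(id30) recv 73: fwd; pos2(id62) recv 30: drop; pos3(id55) recv 62: fwd; pos4(id82) recv 55: drop; pos5(id89) recv 82: drop; pos6(id99) recv 89: drop; pos7(id40) recv 99: fwd; pos0(id73) recv 40: drop
Round 2: pos2(id62) recv 73: fwd; pos4(id82) recv 62: drop; pos0(id73) recv 99: fwd
Round 3: pos3(id55) recv 73: fwd; pos1(id30) recv 99: fwd
After round 3: 2 messages still in flight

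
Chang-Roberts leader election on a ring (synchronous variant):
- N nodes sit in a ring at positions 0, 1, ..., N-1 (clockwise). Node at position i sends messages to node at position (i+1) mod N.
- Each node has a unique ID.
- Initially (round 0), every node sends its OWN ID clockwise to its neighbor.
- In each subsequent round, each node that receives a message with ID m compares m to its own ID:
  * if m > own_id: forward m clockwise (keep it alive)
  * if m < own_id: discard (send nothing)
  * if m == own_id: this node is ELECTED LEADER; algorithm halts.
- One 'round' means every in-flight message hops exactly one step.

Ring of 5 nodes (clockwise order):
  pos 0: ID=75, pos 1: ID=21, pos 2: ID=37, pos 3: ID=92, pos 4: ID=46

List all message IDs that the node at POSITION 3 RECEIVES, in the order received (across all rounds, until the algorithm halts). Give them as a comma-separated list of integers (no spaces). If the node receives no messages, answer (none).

Answer: 37,75,92

Derivation:
Round 1: pos1(id21) recv 75: fwd; pos2(id37) recv 21: drop; pos3(id92) recv 37: drop; pos4(id46) recv 92: fwd; pos0(id75) recv 46: drop
Round 2: pos2(id37) recv 75: fwd; pos0(id75) recv 92: fwd
Round 3: pos3(id92) recv 75: drop; pos1(id21) recv 92: fwd
Round 4: pos2(id37) recv 92: fwd
Round 5: pos3(id92) recv 92: ELECTED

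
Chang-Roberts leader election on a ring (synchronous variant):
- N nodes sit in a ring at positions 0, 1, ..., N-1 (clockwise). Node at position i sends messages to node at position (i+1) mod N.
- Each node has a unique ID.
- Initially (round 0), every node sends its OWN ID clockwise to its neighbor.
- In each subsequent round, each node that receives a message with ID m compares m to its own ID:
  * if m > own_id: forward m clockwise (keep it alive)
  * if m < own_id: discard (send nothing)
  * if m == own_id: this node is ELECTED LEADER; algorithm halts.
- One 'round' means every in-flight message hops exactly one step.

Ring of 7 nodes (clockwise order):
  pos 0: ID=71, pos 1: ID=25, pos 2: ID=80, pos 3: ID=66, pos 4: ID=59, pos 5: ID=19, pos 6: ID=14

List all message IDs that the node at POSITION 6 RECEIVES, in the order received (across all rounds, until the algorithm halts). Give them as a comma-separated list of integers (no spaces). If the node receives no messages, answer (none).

Answer: 19,59,66,80

Derivation:
Round 1: pos1(id25) recv 71: fwd; pos2(id80) recv 25: drop; pos3(id66) recv 80: fwd; pos4(id59) recv 66: fwd; pos5(id19) recv 59: fwd; pos6(id14) recv 19: fwd; pos0(id71) recv 14: drop
Round 2: pos2(id80) recv 71: drop; pos4(id59) recv 80: fwd; pos5(id19) recv 66: fwd; pos6(id14) recv 59: fwd; pos0(id71) recv 19: drop
Round 3: pos5(id19) recv 80: fwd; pos6(id14) recv 66: fwd; pos0(id71) recv 59: drop
Round 4: pos6(id14) recv 80: fwd; pos0(id71) recv 66: drop
Round 5: pos0(id71) recv 80: fwd
Round 6: pos1(id25) recv 80: fwd
Round 7: pos2(id80) recv 80: ELECTED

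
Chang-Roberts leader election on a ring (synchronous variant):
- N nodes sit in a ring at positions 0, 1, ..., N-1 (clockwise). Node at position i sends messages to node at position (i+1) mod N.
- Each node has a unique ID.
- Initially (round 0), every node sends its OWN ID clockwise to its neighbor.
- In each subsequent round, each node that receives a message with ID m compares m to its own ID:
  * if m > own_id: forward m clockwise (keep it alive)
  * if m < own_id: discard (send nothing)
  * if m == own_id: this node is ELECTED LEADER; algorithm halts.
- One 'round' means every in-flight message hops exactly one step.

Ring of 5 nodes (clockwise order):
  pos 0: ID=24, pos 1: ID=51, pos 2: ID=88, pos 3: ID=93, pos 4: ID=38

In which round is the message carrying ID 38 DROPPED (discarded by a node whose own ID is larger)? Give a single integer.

Round 1: pos1(id51) recv 24: drop; pos2(id88) recv 51: drop; pos3(id93) recv 88: drop; pos4(id38) recv 93: fwd; pos0(id24) recv 38: fwd
Round 2: pos0(id24) recv 93: fwd; pos1(id51) recv 38: drop
Round 3: pos1(id51) recv 93: fwd
Round 4: pos2(id88) recv 93: fwd
Round 5: pos3(id93) recv 93: ELECTED
Message ID 38 originates at pos 4; dropped at pos 1 in round 2

Answer: 2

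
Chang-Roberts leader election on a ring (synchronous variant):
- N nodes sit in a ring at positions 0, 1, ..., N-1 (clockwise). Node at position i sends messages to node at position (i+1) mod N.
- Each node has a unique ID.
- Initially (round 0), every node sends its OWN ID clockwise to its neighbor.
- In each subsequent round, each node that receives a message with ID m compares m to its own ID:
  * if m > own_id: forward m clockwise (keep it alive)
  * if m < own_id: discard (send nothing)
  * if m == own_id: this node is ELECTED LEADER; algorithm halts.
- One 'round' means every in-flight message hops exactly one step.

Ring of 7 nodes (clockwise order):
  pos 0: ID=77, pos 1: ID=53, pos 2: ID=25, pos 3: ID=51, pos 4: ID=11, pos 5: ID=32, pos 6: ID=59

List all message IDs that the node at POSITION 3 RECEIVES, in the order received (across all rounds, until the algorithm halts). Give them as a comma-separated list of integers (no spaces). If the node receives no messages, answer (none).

Round 1: pos1(id53) recv 77: fwd; pos2(id25) recv 53: fwd; pos3(id51) recv 25: drop; pos4(id11) recv 51: fwd; pos5(id32) recv 11: drop; pos6(id59) recv 32: drop; pos0(id77) recv 59: drop
Round 2: pos2(id25) recv 77: fwd; pos3(id51) recv 53: fwd; pos5(id32) recv 51: fwd
Round 3: pos3(id51) recv 77: fwd; pos4(id11) recv 53: fwd; pos6(id59) recv 51: drop
Round 4: pos4(id11) recv 77: fwd; pos5(id32) recv 53: fwd
Round 5: pos5(id32) recv 77: fwd; pos6(id59) recv 53: drop
Round 6: pos6(id59) recv 77: fwd
Round 7: pos0(id77) recv 77: ELECTED

Answer: 25,53,77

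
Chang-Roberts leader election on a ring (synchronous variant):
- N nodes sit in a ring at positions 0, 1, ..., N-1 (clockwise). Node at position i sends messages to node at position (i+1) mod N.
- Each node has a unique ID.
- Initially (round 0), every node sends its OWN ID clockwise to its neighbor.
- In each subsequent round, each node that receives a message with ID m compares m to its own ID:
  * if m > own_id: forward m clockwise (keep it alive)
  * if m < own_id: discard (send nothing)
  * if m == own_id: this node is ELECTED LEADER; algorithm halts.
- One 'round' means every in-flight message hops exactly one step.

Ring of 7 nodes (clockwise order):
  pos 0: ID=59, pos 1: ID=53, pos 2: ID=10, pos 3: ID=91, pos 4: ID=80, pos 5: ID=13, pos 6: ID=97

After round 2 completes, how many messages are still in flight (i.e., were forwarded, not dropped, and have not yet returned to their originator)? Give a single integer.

Answer: 3

Derivation:
Round 1: pos1(id53) recv 59: fwd; pos2(id10) recv 53: fwd; pos3(id91) recv 10: drop; pos4(id80) recv 91: fwd; pos5(id13) recv 80: fwd; pos6(id97) recv 13: drop; pos0(id59) recv 97: fwd
Round 2: pos2(id10) recv 59: fwd; pos3(id91) recv 53: drop; pos5(id13) recv 91: fwd; pos6(id97) recv 80: drop; pos1(id53) recv 97: fwd
After round 2: 3 messages still in flight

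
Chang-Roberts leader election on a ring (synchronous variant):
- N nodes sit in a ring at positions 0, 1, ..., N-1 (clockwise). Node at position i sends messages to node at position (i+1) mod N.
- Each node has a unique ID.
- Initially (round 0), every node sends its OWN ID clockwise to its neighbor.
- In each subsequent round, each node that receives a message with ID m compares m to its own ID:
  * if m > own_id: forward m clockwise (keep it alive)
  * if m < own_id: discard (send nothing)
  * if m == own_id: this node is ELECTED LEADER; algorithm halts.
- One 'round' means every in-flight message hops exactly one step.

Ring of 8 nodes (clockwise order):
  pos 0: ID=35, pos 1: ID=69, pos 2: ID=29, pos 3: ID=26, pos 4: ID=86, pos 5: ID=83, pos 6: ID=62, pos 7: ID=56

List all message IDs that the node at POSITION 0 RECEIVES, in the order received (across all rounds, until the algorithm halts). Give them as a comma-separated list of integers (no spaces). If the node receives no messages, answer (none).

Answer: 56,62,83,86

Derivation:
Round 1: pos1(id69) recv 35: drop; pos2(id29) recv 69: fwd; pos3(id26) recv 29: fwd; pos4(id86) recv 26: drop; pos5(id83) recv 86: fwd; pos6(id62) recv 83: fwd; pos7(id56) recv 62: fwd; pos0(id35) recv 56: fwd
Round 2: pos3(id26) recv 69: fwd; pos4(id86) recv 29: drop; pos6(id62) recv 86: fwd; pos7(id56) recv 83: fwd; pos0(id35) recv 62: fwd; pos1(id69) recv 56: drop
Round 3: pos4(id86) recv 69: drop; pos7(id56) recv 86: fwd; pos0(id35) recv 83: fwd; pos1(id69) recv 62: drop
Round 4: pos0(id35) recv 86: fwd; pos1(id69) recv 83: fwd
Round 5: pos1(id69) recv 86: fwd; pos2(id29) recv 83: fwd
Round 6: pos2(id29) recv 86: fwd; pos3(id26) recv 83: fwd
Round 7: pos3(id26) recv 86: fwd; pos4(id86) recv 83: drop
Round 8: pos4(id86) recv 86: ELECTED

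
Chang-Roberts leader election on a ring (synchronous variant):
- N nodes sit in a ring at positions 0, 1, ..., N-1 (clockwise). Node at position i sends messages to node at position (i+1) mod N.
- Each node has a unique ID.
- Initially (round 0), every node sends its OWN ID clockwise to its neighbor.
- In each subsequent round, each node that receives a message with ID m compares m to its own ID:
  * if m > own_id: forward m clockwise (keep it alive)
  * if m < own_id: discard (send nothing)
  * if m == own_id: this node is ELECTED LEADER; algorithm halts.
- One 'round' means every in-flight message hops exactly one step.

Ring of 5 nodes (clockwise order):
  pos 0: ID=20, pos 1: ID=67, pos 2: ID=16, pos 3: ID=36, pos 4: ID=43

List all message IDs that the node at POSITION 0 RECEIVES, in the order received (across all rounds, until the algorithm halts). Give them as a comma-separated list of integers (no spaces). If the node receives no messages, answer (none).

Round 1: pos1(id67) recv 20: drop; pos2(id16) recv 67: fwd; pos3(id36) recv 16: drop; pos4(id43) recv 36: drop; pos0(id20) recv 43: fwd
Round 2: pos3(id36) recv 67: fwd; pos1(id67) recv 43: drop
Round 3: pos4(id43) recv 67: fwd
Round 4: pos0(id20) recv 67: fwd
Round 5: pos1(id67) recv 67: ELECTED

Answer: 43,67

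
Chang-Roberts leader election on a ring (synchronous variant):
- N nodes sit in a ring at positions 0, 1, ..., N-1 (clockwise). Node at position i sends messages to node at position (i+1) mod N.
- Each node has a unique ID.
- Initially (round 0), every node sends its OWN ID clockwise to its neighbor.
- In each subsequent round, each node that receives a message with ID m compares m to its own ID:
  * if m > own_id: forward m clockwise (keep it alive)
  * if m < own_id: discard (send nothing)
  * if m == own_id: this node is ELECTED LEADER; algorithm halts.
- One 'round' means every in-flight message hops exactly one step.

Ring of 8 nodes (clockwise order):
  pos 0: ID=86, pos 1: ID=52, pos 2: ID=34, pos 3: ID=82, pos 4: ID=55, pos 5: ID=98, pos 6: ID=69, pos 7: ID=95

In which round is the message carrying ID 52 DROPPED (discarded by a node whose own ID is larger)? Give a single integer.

Round 1: pos1(id52) recv 86: fwd; pos2(id34) recv 52: fwd; pos3(id82) recv 34: drop; pos4(id55) recv 82: fwd; pos5(id98) recv 55: drop; pos6(id69) recv 98: fwd; pos7(id95) recv 69: drop; pos0(id86) recv 95: fwd
Round 2: pos2(id34) recv 86: fwd; pos3(id82) recv 52: drop; pos5(id98) recv 82: drop; pos7(id95) recv 98: fwd; pos1(id52) recv 95: fwd
Round 3: pos3(id82) recv 86: fwd; pos0(id86) recv 98: fwd; pos2(id34) recv 95: fwd
Round 4: pos4(id55) recv 86: fwd; pos1(id52) recv 98: fwd; pos3(id82) recv 95: fwd
Round 5: pos5(id98) recv 86: drop; pos2(id34) recv 98: fwd; pos4(id55) recv 95: fwd
Round 6: pos3(id82) recv 98: fwd; pos5(id98) recv 95: drop
Round 7: pos4(id55) recv 98: fwd
Round 8: pos5(id98) recv 98: ELECTED
Message ID 52 originates at pos 1; dropped at pos 3 in round 2

Answer: 2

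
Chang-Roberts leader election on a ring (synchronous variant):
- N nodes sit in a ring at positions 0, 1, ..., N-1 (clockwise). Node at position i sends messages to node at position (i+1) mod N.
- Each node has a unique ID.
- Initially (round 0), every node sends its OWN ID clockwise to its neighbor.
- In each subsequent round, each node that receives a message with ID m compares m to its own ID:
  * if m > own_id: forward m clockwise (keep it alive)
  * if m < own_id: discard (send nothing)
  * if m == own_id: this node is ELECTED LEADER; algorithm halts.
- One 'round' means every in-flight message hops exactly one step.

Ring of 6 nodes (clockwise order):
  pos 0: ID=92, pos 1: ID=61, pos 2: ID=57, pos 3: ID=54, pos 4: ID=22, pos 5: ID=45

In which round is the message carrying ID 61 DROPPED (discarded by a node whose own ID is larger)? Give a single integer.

Round 1: pos1(id61) recv 92: fwd; pos2(id57) recv 61: fwd; pos3(id54) recv 57: fwd; pos4(id22) recv 54: fwd; pos5(id45) recv 22: drop; pos0(id92) recv 45: drop
Round 2: pos2(id57) recv 92: fwd; pos3(id54) recv 61: fwd; pos4(id22) recv 57: fwd; pos5(id45) recv 54: fwd
Round 3: pos3(id54) recv 92: fwd; pos4(id22) recv 61: fwd; pos5(id45) recv 57: fwd; pos0(id92) recv 54: drop
Round 4: pos4(id22) recv 92: fwd; pos5(id45) recv 61: fwd; pos0(id92) recv 57: drop
Round 5: pos5(id45) recv 92: fwd; pos0(id92) recv 61: drop
Round 6: pos0(id92) recv 92: ELECTED
Message ID 61 originates at pos 1; dropped at pos 0 in round 5

Answer: 5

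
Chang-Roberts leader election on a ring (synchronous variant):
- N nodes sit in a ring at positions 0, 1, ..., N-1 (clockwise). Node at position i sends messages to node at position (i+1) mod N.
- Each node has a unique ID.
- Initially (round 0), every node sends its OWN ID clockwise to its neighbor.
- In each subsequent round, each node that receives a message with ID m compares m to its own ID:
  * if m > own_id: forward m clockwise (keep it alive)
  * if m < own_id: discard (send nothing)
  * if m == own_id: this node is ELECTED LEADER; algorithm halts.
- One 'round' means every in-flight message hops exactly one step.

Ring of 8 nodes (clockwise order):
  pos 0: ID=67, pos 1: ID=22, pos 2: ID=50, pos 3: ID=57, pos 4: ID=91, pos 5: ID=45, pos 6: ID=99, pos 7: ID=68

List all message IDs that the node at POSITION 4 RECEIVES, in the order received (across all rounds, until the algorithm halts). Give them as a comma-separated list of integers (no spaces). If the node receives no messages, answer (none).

Answer: 57,67,68,99

Derivation:
Round 1: pos1(id22) recv 67: fwd; pos2(id50) recv 22: drop; pos3(id57) recv 50: drop; pos4(id91) recv 57: drop; pos5(id45) recv 91: fwd; pos6(id99) recv 45: drop; pos7(id68) recv 99: fwd; pos0(id67) recv 68: fwd
Round 2: pos2(id50) recv 67: fwd; pos6(id99) recv 91: drop; pos0(id67) recv 99: fwd; pos1(id22) recv 68: fwd
Round 3: pos3(id57) recv 67: fwd; pos1(id22) recv 99: fwd; pos2(id50) recv 68: fwd
Round 4: pos4(id91) recv 67: drop; pos2(id50) recv 99: fwd; pos3(id57) recv 68: fwd
Round 5: pos3(id57) recv 99: fwd; pos4(id91) recv 68: drop
Round 6: pos4(id91) recv 99: fwd
Round 7: pos5(id45) recv 99: fwd
Round 8: pos6(id99) recv 99: ELECTED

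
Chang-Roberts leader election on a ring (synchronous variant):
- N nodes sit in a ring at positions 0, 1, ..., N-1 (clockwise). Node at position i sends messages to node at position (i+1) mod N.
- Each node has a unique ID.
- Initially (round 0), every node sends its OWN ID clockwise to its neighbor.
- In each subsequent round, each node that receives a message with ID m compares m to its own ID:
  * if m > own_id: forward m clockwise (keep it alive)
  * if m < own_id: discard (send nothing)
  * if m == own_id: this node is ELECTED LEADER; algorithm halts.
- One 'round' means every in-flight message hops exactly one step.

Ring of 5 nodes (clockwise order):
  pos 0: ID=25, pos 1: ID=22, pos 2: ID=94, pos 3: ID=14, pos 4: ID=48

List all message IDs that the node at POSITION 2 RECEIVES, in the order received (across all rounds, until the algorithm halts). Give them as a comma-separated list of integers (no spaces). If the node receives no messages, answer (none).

Round 1: pos1(id22) recv 25: fwd; pos2(id94) recv 22: drop; pos3(id14) recv 94: fwd; pos4(id48) recv 14: drop; pos0(id25) recv 48: fwd
Round 2: pos2(id94) recv 25: drop; pos4(id48) recv 94: fwd; pos1(id22) recv 48: fwd
Round 3: pos0(id25) recv 94: fwd; pos2(id94) recv 48: drop
Round 4: pos1(id22) recv 94: fwd
Round 5: pos2(id94) recv 94: ELECTED

Answer: 22,25,48,94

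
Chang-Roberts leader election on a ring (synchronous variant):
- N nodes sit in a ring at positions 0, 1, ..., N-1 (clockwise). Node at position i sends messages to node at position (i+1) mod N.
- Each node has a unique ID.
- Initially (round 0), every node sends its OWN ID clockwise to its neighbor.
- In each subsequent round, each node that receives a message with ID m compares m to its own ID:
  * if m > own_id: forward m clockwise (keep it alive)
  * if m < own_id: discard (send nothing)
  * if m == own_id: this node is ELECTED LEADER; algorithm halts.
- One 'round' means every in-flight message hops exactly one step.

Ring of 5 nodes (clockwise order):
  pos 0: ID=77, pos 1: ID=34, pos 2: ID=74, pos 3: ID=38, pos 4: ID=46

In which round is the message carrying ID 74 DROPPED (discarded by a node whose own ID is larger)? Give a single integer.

Answer: 3

Derivation:
Round 1: pos1(id34) recv 77: fwd; pos2(id74) recv 34: drop; pos3(id38) recv 74: fwd; pos4(id46) recv 38: drop; pos0(id77) recv 46: drop
Round 2: pos2(id74) recv 77: fwd; pos4(id46) recv 74: fwd
Round 3: pos3(id38) recv 77: fwd; pos0(id77) recv 74: drop
Round 4: pos4(id46) recv 77: fwd
Round 5: pos0(id77) recv 77: ELECTED
Message ID 74 originates at pos 2; dropped at pos 0 in round 3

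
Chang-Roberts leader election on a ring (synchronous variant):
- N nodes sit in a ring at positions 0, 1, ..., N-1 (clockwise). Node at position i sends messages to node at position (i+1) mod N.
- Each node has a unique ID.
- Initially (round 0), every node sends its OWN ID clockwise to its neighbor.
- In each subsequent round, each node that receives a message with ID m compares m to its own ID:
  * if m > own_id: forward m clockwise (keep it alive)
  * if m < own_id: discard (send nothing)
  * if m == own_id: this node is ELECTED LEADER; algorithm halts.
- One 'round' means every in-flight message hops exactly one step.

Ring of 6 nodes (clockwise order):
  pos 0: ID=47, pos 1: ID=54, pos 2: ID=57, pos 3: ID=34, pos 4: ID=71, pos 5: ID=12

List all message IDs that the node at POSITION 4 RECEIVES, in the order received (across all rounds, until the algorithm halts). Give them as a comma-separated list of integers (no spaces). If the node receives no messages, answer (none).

Round 1: pos1(id54) recv 47: drop; pos2(id57) recv 54: drop; pos3(id34) recv 57: fwd; pos4(id71) recv 34: drop; pos5(id12) recv 71: fwd; pos0(id47) recv 12: drop
Round 2: pos4(id71) recv 57: drop; pos0(id47) recv 71: fwd
Round 3: pos1(id54) recv 71: fwd
Round 4: pos2(id57) recv 71: fwd
Round 5: pos3(id34) recv 71: fwd
Round 6: pos4(id71) recv 71: ELECTED

Answer: 34,57,71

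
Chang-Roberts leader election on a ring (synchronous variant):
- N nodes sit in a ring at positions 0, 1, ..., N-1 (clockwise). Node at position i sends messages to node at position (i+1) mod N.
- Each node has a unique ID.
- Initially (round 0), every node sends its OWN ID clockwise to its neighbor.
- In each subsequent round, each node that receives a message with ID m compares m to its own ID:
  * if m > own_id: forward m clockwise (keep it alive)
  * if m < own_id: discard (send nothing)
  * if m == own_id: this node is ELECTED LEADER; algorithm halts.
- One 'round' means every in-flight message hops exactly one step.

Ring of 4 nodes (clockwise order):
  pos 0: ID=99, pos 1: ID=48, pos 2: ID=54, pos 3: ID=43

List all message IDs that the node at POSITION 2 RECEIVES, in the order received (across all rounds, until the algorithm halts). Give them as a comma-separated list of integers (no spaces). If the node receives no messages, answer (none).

Round 1: pos1(id48) recv 99: fwd; pos2(id54) recv 48: drop; pos3(id43) recv 54: fwd; pos0(id99) recv 43: drop
Round 2: pos2(id54) recv 99: fwd; pos0(id99) recv 54: drop
Round 3: pos3(id43) recv 99: fwd
Round 4: pos0(id99) recv 99: ELECTED

Answer: 48,99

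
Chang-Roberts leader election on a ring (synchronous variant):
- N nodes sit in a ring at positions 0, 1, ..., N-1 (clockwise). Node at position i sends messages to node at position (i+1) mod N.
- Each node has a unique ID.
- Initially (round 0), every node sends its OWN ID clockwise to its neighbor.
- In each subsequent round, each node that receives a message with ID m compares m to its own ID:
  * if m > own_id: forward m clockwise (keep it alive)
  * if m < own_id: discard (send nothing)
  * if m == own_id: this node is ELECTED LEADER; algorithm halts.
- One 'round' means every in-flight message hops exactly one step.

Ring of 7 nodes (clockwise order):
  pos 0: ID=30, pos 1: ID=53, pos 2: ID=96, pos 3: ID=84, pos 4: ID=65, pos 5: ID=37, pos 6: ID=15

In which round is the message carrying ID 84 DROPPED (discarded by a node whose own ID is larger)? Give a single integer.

Answer: 6

Derivation:
Round 1: pos1(id53) recv 30: drop; pos2(id96) recv 53: drop; pos3(id84) recv 96: fwd; pos4(id65) recv 84: fwd; pos5(id37) recv 65: fwd; pos6(id15) recv 37: fwd; pos0(id30) recv 15: drop
Round 2: pos4(id65) recv 96: fwd; pos5(id37) recv 84: fwd; pos6(id15) recv 65: fwd; pos0(id30) recv 37: fwd
Round 3: pos5(id37) recv 96: fwd; pos6(id15) recv 84: fwd; pos0(id30) recv 65: fwd; pos1(id53) recv 37: drop
Round 4: pos6(id15) recv 96: fwd; pos0(id30) recv 84: fwd; pos1(id53) recv 65: fwd
Round 5: pos0(id30) recv 96: fwd; pos1(id53) recv 84: fwd; pos2(id96) recv 65: drop
Round 6: pos1(id53) recv 96: fwd; pos2(id96) recv 84: drop
Round 7: pos2(id96) recv 96: ELECTED
Message ID 84 originates at pos 3; dropped at pos 2 in round 6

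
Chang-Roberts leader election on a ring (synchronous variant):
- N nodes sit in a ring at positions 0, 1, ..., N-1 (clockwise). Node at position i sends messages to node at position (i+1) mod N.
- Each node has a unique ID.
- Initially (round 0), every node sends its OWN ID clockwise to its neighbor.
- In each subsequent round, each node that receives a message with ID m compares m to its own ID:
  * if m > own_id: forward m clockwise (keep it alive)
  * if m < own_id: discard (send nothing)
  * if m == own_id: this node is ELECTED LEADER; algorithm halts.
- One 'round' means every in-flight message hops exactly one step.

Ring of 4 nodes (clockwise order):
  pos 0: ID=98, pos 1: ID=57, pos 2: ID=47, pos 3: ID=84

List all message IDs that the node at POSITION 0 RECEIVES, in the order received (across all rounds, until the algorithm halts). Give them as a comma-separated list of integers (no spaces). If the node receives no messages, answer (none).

Answer: 84,98

Derivation:
Round 1: pos1(id57) recv 98: fwd; pos2(id47) recv 57: fwd; pos3(id84) recv 47: drop; pos0(id98) recv 84: drop
Round 2: pos2(id47) recv 98: fwd; pos3(id84) recv 57: drop
Round 3: pos3(id84) recv 98: fwd
Round 4: pos0(id98) recv 98: ELECTED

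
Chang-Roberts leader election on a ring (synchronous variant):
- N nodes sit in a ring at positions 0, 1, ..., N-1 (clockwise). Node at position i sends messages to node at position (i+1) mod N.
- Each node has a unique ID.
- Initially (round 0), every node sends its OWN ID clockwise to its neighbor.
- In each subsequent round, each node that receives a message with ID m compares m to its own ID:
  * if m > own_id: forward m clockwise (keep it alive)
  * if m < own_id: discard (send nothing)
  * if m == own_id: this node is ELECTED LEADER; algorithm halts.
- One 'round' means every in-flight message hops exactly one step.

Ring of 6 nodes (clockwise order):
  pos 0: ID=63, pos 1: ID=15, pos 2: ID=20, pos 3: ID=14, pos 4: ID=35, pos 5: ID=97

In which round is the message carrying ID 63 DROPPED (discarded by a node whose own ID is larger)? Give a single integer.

Round 1: pos1(id15) recv 63: fwd; pos2(id20) recv 15: drop; pos3(id14) recv 20: fwd; pos4(id35) recv 14: drop; pos5(id97) recv 35: drop; pos0(id63) recv 97: fwd
Round 2: pos2(id20) recv 63: fwd; pos4(id35) recv 20: drop; pos1(id15) recv 97: fwd
Round 3: pos3(id14) recv 63: fwd; pos2(id20) recv 97: fwd
Round 4: pos4(id35) recv 63: fwd; pos3(id14) recv 97: fwd
Round 5: pos5(id97) recv 63: drop; pos4(id35) recv 97: fwd
Round 6: pos5(id97) recv 97: ELECTED
Message ID 63 originates at pos 0; dropped at pos 5 in round 5

Answer: 5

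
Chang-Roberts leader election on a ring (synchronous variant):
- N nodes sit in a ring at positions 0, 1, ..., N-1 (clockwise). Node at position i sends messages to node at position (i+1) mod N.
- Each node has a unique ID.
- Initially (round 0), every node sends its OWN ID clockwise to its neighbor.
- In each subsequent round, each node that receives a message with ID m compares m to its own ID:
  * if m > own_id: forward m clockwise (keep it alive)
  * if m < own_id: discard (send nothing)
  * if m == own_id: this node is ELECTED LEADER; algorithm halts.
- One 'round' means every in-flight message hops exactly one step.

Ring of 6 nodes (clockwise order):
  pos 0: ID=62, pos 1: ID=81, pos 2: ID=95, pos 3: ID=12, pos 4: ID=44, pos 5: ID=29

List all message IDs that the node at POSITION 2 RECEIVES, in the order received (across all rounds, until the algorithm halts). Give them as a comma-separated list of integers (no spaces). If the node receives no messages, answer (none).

Answer: 81,95

Derivation:
Round 1: pos1(id81) recv 62: drop; pos2(id95) recv 81: drop; pos3(id12) recv 95: fwd; pos4(id44) recv 12: drop; pos5(id29) recv 44: fwd; pos0(id62) recv 29: drop
Round 2: pos4(id44) recv 95: fwd; pos0(id62) recv 44: drop
Round 3: pos5(id29) recv 95: fwd
Round 4: pos0(id62) recv 95: fwd
Round 5: pos1(id81) recv 95: fwd
Round 6: pos2(id95) recv 95: ELECTED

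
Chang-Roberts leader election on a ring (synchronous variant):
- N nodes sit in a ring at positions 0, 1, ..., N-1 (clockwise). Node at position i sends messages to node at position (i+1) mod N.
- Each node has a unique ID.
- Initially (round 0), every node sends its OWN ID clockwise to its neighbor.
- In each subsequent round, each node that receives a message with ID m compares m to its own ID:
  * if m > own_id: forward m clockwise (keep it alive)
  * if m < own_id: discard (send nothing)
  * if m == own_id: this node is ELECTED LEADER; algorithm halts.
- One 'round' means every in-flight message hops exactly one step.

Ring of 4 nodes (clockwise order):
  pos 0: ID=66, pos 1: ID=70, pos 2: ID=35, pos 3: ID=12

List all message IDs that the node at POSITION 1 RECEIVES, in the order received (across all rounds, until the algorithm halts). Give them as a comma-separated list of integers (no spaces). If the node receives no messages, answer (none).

Answer: 66,70

Derivation:
Round 1: pos1(id70) recv 66: drop; pos2(id35) recv 70: fwd; pos3(id12) recv 35: fwd; pos0(id66) recv 12: drop
Round 2: pos3(id12) recv 70: fwd; pos0(id66) recv 35: drop
Round 3: pos0(id66) recv 70: fwd
Round 4: pos1(id70) recv 70: ELECTED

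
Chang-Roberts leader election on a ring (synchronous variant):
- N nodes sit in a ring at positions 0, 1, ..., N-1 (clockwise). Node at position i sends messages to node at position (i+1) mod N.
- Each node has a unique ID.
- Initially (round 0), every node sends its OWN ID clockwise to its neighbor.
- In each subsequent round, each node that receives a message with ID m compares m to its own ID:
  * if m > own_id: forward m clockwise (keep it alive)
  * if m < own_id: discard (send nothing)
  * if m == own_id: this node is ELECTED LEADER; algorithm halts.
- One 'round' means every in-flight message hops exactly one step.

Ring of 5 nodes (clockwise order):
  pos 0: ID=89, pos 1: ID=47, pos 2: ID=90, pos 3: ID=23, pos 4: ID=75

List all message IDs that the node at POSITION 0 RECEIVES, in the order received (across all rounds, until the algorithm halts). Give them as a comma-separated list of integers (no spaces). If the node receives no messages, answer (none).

Answer: 75,90

Derivation:
Round 1: pos1(id47) recv 89: fwd; pos2(id90) recv 47: drop; pos3(id23) recv 90: fwd; pos4(id75) recv 23: drop; pos0(id89) recv 75: drop
Round 2: pos2(id90) recv 89: drop; pos4(id75) recv 90: fwd
Round 3: pos0(id89) recv 90: fwd
Round 4: pos1(id47) recv 90: fwd
Round 5: pos2(id90) recv 90: ELECTED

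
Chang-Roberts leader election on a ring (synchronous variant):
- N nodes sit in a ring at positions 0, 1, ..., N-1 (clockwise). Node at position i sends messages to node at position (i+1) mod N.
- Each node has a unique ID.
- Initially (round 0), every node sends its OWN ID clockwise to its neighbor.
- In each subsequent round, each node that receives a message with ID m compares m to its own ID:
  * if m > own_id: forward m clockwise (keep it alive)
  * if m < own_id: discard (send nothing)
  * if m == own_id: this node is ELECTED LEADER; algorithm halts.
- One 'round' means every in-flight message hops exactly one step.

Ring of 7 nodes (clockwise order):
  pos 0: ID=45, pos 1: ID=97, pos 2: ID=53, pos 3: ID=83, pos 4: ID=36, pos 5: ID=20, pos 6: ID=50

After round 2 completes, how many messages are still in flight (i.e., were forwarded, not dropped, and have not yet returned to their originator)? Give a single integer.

Round 1: pos1(id97) recv 45: drop; pos2(id53) recv 97: fwd; pos3(id83) recv 53: drop; pos4(id36) recv 83: fwd; pos5(id20) recv 36: fwd; pos6(id50) recv 20: drop; pos0(id45) recv 50: fwd
Round 2: pos3(id83) recv 97: fwd; pos5(id20) recv 83: fwd; pos6(id50) recv 36: drop; pos1(id97) recv 50: drop
After round 2: 2 messages still in flight

Answer: 2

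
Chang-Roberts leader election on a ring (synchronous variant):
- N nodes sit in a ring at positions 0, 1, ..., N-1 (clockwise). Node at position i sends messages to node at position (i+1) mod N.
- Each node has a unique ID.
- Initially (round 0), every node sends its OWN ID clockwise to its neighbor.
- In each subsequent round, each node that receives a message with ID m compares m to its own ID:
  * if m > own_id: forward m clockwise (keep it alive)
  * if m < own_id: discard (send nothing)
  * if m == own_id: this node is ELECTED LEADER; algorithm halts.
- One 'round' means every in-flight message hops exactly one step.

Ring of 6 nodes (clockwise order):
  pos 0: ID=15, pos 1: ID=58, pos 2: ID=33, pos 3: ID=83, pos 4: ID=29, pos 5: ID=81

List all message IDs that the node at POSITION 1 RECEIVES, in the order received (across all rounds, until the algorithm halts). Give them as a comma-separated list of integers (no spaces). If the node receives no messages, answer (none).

Round 1: pos1(id58) recv 15: drop; pos2(id33) recv 58: fwd; pos3(id83) recv 33: drop; pos4(id29) recv 83: fwd; pos5(id81) recv 29: drop; pos0(id15) recv 81: fwd
Round 2: pos3(id83) recv 58: drop; pos5(id81) recv 83: fwd; pos1(id58) recv 81: fwd
Round 3: pos0(id15) recv 83: fwd; pos2(id33) recv 81: fwd
Round 4: pos1(id58) recv 83: fwd; pos3(id83) recv 81: drop
Round 5: pos2(id33) recv 83: fwd
Round 6: pos3(id83) recv 83: ELECTED

Answer: 15,81,83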